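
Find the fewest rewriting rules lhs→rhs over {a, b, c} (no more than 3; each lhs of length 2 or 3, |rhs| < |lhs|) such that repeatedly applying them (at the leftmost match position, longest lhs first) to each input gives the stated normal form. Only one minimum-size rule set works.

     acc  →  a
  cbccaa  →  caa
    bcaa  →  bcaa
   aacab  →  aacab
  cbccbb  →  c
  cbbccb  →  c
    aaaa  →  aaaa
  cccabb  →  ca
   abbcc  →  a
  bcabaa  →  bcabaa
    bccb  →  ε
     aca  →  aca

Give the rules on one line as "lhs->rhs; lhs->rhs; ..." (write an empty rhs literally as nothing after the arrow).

bb->; cb->c; cc->

  | acc => a
  | cbccaa => cccaa => caa
  | bcaa
  | aacab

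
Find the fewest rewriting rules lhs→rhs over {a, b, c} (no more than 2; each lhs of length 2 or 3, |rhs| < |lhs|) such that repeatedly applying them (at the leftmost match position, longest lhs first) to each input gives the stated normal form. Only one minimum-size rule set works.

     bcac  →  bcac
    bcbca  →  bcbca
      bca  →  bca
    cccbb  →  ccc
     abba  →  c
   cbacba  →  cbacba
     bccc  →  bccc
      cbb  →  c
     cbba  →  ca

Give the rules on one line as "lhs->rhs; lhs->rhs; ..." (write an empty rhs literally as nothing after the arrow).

  | bcac
  | bcbca
  | bca
  | cccbb => ccc

aa->c; bb->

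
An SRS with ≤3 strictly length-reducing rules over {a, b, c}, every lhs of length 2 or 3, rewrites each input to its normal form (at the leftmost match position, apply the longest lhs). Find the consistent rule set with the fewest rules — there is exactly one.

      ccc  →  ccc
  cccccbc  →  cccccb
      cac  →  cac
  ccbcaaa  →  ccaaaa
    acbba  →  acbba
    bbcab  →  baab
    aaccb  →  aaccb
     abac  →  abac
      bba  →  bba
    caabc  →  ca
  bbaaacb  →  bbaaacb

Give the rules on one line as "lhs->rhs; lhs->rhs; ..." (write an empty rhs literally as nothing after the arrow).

abc->; bc->b; bca->aa

  | ccc
  | cccccbc => cccccb
  | cac
  | ccbcaaa => ccaaaa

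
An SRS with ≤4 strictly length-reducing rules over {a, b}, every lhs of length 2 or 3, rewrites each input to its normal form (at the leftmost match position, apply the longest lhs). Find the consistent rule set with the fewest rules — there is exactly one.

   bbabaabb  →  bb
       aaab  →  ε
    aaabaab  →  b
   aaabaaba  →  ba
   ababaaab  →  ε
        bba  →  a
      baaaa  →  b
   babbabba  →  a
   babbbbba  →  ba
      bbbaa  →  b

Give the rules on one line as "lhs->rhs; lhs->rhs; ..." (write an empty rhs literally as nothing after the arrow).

  | bbabaabb => abaabb => aabb => bb
  | aaab => ab => ε
  | aaabaab => abaab => aab => b
  | aaabaaba => abaaba => aaba => ba

aa->; ab->; abb->ba; bba->a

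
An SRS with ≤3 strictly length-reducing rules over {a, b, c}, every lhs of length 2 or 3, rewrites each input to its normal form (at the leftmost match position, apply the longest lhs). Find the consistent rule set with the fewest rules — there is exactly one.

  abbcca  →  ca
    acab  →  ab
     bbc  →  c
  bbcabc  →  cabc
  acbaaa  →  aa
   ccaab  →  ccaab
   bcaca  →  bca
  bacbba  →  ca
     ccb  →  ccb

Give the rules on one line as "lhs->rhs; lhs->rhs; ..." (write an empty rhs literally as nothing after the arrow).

ac->; ba->; bb->

  | abbcca => acca => ca
  | acab => ab
  | bbc => c
  | bbcabc => cabc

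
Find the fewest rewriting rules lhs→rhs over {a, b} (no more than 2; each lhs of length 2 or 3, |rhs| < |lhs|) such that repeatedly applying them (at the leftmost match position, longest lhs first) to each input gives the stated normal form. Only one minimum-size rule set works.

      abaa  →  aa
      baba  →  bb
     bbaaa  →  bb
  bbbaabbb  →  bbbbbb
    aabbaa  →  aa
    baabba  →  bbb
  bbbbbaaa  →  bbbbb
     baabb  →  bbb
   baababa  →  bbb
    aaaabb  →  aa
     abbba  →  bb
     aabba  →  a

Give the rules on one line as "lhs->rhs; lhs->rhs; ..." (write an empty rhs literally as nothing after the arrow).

  | abaa => aa
  | baba => bba => bb
  | bbaaa => bbaa => bba => bb
  | bbbaabbb => bbbabbb => bbbbbb

ab->; ba->b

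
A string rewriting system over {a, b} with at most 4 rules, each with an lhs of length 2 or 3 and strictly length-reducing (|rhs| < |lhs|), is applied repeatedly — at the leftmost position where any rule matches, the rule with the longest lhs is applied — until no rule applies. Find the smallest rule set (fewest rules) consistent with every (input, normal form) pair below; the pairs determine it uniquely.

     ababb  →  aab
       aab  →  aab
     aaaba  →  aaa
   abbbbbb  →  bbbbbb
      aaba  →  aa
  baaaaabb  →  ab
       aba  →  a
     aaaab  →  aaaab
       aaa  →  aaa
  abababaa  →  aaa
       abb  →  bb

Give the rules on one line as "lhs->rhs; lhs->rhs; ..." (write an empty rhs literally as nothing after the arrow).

  | ababb => aab
  | aab
  | aaaba => aaa
  | abbbbbb => bbbbbb

abb->bb; ba->; baa->ba; bab->a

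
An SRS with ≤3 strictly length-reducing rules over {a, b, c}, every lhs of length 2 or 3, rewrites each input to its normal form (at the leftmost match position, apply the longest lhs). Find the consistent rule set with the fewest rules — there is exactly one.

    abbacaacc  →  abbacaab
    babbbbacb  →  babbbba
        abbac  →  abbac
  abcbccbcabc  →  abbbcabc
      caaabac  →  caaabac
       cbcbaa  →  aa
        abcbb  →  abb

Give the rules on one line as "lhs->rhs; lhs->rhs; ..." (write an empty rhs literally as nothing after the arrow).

  | abbacaacc => abbacaab
  | babbbbacb => babbbba
  | abbac
  | abcbccbcabc => abccbcabc => abbbcabc

cb->; cc->b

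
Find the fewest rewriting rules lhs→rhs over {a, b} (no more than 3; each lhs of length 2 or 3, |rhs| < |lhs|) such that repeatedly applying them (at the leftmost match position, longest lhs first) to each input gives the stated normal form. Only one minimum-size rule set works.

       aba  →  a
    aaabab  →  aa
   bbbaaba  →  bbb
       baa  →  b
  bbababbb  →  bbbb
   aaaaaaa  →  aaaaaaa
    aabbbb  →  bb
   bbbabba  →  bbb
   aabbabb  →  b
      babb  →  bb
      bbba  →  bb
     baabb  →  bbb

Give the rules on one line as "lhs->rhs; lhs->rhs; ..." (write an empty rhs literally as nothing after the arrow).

ab->; ba->; baa->b

  | aba => a
  | aaabab => aaab => aa
  | bbbaaba => bbbba => bbb
  | baa => b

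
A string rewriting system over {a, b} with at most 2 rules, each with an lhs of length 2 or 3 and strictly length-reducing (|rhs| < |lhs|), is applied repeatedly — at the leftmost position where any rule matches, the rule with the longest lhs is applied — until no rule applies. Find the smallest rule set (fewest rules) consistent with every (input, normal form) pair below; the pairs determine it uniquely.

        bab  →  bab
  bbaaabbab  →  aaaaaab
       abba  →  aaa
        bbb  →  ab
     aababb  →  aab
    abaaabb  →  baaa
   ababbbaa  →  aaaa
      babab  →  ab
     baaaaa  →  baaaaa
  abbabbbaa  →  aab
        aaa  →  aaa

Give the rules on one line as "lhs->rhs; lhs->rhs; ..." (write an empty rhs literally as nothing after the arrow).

aba->b; bb->a

  | bab
  | bbaaabbab => aaaabbab => aaaaaab
  | abba => aaa
  | bbb => ab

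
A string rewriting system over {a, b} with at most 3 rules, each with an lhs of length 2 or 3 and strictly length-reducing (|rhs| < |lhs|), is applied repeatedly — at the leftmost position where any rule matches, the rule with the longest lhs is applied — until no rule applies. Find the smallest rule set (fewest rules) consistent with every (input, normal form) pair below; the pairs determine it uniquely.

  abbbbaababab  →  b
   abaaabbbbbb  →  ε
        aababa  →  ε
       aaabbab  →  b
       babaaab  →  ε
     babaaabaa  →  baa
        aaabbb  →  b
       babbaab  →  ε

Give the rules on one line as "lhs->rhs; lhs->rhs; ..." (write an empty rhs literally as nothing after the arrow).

ab->b; aba->; bb->

  | abbbbaababab => bbbbaababab => bbaababab => aababab => abab => b
  | abaaabbbbbb => aabbbbbb => abbbbbb => bbbbbb => bbbb => bb => ε
  | aababa => aba => ε
  | aaabbab => aabbab => abbab => bbab => ab => b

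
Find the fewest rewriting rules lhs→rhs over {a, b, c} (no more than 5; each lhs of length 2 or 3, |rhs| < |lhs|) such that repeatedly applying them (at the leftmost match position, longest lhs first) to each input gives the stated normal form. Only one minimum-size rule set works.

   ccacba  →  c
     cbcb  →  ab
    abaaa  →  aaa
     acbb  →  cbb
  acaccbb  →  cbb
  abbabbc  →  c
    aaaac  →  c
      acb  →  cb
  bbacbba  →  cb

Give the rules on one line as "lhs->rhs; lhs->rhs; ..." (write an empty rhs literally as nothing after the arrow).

  | ccacba => aacba => acba => cba => c
  | cbcb => ccb => ab
  | abaaa => aaa
  | acbb => cbb

ac->c; ba->; bc->c; cc->a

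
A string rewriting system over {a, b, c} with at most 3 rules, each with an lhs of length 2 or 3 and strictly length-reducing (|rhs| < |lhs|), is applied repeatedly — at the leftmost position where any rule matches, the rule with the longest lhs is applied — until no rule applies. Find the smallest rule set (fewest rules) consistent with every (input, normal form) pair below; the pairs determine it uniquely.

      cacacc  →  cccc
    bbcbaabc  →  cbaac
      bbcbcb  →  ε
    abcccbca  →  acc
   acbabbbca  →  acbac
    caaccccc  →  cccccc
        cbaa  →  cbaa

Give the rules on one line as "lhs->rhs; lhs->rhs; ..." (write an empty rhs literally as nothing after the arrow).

bc->c; ca->c; ccb->

  | cacacc => ccacc => cccc
  | bbcbaabc => bcbaabc => cbaabc => cbaac
  | bbcbcb => bcbcb => cbcb => ccb => ε
  | abcccbca => acccbca => acca => acc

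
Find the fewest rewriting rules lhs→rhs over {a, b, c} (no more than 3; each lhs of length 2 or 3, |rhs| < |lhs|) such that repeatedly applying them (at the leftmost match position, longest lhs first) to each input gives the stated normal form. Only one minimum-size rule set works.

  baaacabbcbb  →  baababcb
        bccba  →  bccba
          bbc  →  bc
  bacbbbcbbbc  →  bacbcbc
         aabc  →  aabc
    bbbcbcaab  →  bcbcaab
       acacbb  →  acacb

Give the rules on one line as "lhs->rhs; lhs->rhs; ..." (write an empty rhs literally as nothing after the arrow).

aac->ab; bb->b

  | baaacabbcbb => baababbcbb => baababcbb => baababcb
  | bccba
  | bbc => bc
  | bacbbbcbbbc => bacbbcbbbc => bacbcbbbc => bacbcbbc => bacbcbc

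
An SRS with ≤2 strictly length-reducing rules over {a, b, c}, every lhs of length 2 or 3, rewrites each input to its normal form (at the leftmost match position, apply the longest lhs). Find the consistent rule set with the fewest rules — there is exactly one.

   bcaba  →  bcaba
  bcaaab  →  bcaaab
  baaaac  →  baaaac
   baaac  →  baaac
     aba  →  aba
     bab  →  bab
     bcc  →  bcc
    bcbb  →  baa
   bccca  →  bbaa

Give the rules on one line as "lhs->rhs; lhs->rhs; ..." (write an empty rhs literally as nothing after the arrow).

  | bcaba
  | bcaaab
  | baaaac
  | baaac

cbb->aa; ccc->ba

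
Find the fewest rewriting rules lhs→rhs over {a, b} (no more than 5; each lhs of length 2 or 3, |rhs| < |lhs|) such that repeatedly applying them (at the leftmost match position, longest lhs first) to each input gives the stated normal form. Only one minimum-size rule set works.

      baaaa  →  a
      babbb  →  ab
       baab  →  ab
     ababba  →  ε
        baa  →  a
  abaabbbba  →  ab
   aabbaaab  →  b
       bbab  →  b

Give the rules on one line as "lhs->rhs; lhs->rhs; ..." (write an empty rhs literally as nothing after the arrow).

  | baaaa => aaa => a
  | babbb => bbb => ab
  | baab => ab
  | ababba => abbba => aaba => ba => ε

aa->; aba->ab; ba->; bb->a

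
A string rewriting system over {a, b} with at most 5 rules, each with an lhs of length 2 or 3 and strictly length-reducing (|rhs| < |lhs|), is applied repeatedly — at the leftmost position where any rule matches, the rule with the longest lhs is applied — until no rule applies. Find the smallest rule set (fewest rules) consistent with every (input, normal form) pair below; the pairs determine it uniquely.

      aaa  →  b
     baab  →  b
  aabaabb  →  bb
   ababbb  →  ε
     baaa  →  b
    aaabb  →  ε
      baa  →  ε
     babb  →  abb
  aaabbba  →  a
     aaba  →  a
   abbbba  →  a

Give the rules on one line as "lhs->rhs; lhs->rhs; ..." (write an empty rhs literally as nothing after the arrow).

aa->; aaa->b; ba->a; bbb->aa

  | aaa => b
  | baab => aab => b
  | aabaabb => baabb => aabb => bb
  | ababbb => aabbb => bbb => aa => ε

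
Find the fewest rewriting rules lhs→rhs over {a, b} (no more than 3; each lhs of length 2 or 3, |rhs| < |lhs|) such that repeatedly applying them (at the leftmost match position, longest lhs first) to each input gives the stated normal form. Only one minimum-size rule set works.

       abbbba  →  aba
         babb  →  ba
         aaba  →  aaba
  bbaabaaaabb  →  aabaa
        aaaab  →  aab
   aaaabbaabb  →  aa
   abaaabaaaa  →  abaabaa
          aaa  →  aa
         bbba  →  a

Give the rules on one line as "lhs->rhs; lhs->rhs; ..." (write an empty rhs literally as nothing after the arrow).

aaa->aa; bb->; bbb->

  | abbbba => aba
  | babb => ba
  | aaba
  | bbaabaaaabb => aabaaaabb => aabaaabb => aabaabb => aabaa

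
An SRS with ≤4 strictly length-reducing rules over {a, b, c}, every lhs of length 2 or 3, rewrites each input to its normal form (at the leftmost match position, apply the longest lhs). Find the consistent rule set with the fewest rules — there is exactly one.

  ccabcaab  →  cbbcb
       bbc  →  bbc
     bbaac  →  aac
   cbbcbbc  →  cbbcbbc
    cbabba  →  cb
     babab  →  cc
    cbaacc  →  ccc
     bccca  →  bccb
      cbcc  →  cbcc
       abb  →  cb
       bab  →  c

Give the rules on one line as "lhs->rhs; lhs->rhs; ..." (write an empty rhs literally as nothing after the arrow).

ab->c; ba->a; caa->c; cca->cb

  | ccabcaab => cbbcaab => cbbcb
  | bbc
  | bbaac => baac => aac
  | cbbcbbc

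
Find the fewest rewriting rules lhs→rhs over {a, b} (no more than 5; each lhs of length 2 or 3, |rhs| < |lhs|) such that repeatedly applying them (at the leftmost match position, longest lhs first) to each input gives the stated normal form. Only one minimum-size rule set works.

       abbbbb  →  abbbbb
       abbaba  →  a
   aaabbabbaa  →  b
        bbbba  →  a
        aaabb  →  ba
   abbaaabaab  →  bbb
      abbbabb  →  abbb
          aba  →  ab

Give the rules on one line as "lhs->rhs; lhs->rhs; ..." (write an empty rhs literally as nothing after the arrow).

  | abbbbb
  | abbaba => aaba => bba => a
  | aaabbabbaa => babbabbaa => bababbaa => baabbaa => bbbbaa => bbaa => aa => b
  | bbbba => bba => a

aa->b; aba->ab; bab->ba; bba->a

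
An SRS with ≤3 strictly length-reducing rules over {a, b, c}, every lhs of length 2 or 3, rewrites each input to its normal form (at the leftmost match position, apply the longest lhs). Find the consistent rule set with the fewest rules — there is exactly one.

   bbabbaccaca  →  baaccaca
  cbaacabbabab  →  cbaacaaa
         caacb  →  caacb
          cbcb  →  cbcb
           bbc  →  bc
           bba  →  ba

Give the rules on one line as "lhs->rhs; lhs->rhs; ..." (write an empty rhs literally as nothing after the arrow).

  | bbabbaccaca => babbaccaca => babaccaca => baaccaca
  | cbaacabbabab => cbaacababab => cbaacaabab => cbaacaaab => cbaacaaa
  | caacb
  | cbcb

ab->a; bb->b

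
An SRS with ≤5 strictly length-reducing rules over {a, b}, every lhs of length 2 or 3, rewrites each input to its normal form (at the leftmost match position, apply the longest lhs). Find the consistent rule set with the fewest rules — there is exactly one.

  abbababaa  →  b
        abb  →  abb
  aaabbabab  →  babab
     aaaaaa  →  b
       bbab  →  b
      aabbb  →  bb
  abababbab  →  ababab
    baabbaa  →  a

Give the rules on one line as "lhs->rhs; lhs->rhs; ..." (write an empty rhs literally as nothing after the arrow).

aa->b; baa->aa; bba->; bbb->bb

  | abbababaa => ababaa => abaaa => aaaa => baa => aa => b
  | abb
  | aaabbabab => babbabab => babab
  | aaaaaa => baaaa => aaaa => baa => aa => b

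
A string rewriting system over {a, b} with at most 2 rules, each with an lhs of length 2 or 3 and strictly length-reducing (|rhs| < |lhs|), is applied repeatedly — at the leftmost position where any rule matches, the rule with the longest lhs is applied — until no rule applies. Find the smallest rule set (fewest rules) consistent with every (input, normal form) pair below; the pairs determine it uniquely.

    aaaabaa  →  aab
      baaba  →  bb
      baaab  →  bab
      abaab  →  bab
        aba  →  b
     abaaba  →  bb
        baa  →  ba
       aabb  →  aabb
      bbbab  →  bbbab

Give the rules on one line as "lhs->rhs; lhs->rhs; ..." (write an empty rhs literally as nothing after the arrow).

aba->b; baa->ba

  | aaaabaa => aaaba => aab
  | baaba => baba => bb
  | baaab => baab => bab
  | abaab => bab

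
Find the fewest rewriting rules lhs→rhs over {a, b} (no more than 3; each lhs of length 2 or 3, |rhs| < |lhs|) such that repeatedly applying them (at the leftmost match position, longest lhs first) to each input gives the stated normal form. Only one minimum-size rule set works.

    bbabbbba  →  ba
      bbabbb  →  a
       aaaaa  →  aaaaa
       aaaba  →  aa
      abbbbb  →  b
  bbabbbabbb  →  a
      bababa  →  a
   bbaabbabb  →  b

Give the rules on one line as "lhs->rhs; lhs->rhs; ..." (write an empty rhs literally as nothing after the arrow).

  | bbabbbba => aabbbba => bbba => aba => ba
  | bbabbb => aabbb => bb => a
  | aaaaa
  | aaaba => aa

aab->; ab->b; bb->a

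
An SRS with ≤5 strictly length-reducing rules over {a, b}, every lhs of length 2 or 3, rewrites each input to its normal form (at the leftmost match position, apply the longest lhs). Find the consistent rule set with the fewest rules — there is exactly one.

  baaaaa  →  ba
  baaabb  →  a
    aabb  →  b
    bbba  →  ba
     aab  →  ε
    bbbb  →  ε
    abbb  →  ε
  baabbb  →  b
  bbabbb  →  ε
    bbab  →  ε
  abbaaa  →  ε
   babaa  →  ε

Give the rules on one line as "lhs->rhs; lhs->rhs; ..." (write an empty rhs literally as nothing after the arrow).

  | baaaaa => bbaaa => aaa => ba
  | baaabb => bbabb => abb => a
  | aabb => bbb => b
  | bbba => ba

aa->b; ab->; abb->a; bb->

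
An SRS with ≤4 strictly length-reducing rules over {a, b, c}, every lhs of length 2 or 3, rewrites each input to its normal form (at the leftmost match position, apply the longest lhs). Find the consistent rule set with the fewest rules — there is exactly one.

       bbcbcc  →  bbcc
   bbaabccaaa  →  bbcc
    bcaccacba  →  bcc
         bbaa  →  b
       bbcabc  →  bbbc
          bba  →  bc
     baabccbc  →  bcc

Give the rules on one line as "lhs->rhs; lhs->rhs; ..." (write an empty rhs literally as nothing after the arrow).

ba->c; ca->; cb->; cca->cc

  | bbcbcc => bbcc
  | bbaabccaaa => bcabccaaa => bbccaaa => bbccaa => bbcca => bbcc
  | bcaccacba => bccacba => bcccba => bcca => bcc
  | bbaa => bca => b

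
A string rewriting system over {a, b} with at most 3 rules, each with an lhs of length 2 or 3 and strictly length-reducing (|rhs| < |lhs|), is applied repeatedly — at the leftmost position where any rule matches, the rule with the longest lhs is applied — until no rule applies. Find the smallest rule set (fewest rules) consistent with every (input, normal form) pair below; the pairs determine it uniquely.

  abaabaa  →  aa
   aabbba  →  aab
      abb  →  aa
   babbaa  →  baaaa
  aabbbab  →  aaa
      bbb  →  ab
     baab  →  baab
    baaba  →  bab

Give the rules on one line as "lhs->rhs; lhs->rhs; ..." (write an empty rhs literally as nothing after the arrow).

aba->b; bb->a

  | abaabaa => babaa => bba => aa
  | aabbba => aaaba => aab
  | abb => aa
  | babbaa => baaaa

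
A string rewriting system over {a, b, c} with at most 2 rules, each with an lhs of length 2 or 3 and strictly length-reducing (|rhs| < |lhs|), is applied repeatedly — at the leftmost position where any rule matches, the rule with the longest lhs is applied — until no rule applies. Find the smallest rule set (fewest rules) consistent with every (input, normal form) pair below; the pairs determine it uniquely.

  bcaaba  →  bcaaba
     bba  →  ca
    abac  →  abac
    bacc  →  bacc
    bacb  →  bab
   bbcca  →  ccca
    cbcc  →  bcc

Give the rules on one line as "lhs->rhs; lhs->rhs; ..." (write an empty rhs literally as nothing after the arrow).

bb->c; cb->b

  | bcaaba
  | bba => ca
  | abac
  | bacc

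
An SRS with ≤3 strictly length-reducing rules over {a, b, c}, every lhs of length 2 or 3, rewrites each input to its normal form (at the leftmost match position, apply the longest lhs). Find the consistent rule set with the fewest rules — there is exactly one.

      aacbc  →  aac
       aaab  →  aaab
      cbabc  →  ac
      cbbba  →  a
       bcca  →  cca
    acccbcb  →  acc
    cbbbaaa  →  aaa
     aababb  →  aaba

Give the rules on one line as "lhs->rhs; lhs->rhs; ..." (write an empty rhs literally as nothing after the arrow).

  | aacbc => aac
  | aaab
  | cbabc => abc => ac
  | cbbba => bba => a

bb->; bc->c; cb->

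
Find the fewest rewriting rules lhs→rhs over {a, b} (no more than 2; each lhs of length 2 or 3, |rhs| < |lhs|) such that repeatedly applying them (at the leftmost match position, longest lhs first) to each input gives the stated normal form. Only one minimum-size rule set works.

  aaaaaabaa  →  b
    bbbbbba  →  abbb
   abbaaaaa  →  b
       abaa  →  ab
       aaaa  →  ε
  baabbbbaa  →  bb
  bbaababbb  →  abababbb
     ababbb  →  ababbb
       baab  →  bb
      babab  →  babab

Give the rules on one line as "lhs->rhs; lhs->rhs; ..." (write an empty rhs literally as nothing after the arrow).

aa->; bba->ab

  | aaaaaabaa => aaaabaa => aabaa => baa => b
  | bbbbbba => bbbbab => bbabb => abbb
  | abbaaaaa => aabaaaa => baaaa => baa => b
  | abaa => ab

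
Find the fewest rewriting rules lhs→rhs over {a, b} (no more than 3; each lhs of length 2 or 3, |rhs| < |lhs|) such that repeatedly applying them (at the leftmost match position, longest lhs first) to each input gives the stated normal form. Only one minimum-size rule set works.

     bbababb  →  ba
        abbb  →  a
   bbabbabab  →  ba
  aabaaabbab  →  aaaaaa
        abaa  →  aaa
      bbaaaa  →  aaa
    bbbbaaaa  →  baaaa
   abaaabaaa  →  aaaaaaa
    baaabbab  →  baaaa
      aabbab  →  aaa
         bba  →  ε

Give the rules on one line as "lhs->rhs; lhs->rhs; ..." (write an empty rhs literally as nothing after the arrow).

ab->a; bba->; bbb->

  | bbababb => babb => bab => ba
  | abbb => abb => ab => a
  | bbabbabab => bbabab => bab => ba
  | aabaaabbab => aaaaabbab => aaaaabab => aaaaaab => aaaaaa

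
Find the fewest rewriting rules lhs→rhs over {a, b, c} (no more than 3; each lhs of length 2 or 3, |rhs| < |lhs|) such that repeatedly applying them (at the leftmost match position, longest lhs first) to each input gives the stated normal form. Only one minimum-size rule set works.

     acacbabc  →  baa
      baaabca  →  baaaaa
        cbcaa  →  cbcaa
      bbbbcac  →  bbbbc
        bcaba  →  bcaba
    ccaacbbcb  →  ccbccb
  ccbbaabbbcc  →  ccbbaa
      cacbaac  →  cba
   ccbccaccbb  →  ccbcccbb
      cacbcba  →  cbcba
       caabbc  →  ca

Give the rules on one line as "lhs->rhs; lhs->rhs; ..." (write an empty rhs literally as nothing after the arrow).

  | acacbabc => acbabc => babc => baa
  | baaabca => baaaaa
  | cbcaa
  | bbbbcac => bbbbc

abb->bc; abc->aa; ac->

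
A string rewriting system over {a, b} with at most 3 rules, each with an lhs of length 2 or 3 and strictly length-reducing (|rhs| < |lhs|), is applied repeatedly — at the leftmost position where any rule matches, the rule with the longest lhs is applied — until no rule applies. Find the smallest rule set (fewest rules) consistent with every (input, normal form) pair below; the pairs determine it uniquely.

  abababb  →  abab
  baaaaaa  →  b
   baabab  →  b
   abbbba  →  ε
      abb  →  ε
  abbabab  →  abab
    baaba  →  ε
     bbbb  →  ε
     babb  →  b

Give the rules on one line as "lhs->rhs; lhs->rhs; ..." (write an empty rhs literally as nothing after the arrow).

aa->; bb->a

  | abababb => ababaa => abab
  | baaaaaa => baaaa => baa => b
  | baabab => bbab => aab => b
  | abbbba => aabba => bba => aa => ε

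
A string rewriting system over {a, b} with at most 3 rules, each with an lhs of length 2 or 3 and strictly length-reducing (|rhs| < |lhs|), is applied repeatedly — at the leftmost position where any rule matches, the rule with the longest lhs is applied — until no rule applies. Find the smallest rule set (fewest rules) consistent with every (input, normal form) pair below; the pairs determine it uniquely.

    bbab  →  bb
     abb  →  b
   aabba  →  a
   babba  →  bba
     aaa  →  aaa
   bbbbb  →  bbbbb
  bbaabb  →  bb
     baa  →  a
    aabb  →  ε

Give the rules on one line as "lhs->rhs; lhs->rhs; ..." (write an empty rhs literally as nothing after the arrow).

ab->; baa->a

  | bbab => bb
  | abb => b
  | aabba => aba => a
  | babba => bba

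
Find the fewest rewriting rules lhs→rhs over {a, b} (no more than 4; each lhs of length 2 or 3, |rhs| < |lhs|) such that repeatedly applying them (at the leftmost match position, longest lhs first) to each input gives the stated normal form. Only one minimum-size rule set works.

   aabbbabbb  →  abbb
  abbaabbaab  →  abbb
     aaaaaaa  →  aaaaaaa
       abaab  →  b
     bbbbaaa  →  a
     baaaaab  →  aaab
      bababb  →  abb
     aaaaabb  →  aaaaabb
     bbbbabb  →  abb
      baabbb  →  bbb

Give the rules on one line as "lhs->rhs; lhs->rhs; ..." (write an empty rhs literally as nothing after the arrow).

  | aabbbabbb => aabbabbb => aababbb => ababbb => babbb => abbb
  | abbaabbaab => abbbaab => abbb
  | aaaaaaa
  | abaab => baab => b

aba->ba; ba->a; baa->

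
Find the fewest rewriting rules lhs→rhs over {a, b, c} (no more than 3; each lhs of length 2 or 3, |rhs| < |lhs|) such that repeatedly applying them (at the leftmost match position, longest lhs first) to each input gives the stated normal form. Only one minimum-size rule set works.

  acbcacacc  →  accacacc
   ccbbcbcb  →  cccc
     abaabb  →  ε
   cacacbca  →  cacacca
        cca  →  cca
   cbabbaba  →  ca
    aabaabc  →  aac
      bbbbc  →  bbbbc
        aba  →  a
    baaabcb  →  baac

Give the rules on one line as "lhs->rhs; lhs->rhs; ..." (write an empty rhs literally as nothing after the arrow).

ab->; cb->c

  | acbcacacc => accacacc
  | ccbbcbcb => ccbcbcb => cccbcb => ccccb => cccc
  | abaabb => aabb => ab => ε
  | cacacbca => cacacca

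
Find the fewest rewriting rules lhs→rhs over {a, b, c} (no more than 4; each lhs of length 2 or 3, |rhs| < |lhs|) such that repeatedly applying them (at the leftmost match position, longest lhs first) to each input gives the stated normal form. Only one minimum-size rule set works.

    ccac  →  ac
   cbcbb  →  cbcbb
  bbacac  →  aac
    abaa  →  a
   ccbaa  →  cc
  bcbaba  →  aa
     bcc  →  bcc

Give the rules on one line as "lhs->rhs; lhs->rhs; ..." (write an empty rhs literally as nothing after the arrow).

ba->a; baa->; ca->a

  | ccac => cac => ac
  | cbcbb
  | bbacac => bacac => acac => aac
  | abaa => a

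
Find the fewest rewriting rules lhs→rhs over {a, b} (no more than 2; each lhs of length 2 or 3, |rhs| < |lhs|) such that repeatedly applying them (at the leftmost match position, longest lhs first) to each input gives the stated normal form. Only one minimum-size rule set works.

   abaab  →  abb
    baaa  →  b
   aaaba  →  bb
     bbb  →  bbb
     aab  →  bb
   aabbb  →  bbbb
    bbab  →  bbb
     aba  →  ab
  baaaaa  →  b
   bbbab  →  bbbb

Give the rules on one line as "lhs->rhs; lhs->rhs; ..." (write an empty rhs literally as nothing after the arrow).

aa->b; ba->b

  | abaab => abab => abb
  | baaa => baa => ba => b
  | aaaba => baba => bba => bb
  | bbb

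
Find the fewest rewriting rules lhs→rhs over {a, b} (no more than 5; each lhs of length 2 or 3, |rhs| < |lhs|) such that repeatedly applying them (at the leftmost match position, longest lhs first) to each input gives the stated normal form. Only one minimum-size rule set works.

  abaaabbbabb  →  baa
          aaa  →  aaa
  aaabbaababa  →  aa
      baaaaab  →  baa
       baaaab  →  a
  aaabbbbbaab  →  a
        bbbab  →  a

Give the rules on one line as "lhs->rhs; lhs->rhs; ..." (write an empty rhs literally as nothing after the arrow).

  | abaaabbbabb => baaabbbabb => babbbbabb => babbbabb => babbabb => baaabb => babbb => babb => baa
  | aaa
  | aaabbaababa => abbbaababa => abbaababa => aaaababa => aabbaba => bbbaba => bbaba => aaba => bba => aa
  | baaaaab => baaabb => babbb => babb => baa

aab->bb; aba->ba; bb->a; bbb->bb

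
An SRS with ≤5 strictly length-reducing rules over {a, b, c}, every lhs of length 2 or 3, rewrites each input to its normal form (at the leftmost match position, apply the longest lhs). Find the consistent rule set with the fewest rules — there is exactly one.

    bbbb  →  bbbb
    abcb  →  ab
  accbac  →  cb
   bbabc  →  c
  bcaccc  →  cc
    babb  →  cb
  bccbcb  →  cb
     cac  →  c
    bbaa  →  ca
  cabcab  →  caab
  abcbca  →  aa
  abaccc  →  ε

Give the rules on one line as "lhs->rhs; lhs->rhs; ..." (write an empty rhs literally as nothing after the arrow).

  | bbbb
  | abcb => ab
  | accbac => cbac => cb
  | bbabc => cbc => c

ac->; bab->c; bba->c; bc->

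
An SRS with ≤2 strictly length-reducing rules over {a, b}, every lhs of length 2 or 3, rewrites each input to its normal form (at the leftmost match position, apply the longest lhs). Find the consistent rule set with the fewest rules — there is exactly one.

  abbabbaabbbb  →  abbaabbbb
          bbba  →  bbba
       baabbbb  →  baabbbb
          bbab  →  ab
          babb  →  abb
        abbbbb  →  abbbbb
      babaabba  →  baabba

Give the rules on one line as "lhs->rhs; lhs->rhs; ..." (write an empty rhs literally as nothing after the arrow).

aba->ba; bab->ab

  | abbabbaabbbb => ababbaabbbb => babbaabbbb => abbaabbbb
  | bbba
  | baabbbb
  | bbab => bab => ab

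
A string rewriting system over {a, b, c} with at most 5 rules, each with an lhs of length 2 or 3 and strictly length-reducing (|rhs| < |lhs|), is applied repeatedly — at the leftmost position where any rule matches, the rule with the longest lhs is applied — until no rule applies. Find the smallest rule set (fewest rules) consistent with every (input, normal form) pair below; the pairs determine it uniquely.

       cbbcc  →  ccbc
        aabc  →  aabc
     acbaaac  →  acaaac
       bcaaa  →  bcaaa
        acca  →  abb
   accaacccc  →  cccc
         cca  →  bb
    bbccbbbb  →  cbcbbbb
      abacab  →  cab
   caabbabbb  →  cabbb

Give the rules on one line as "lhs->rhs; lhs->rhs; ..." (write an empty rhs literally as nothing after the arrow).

aba->; ba->a; bbc->cb; cca->bb

  | cbbcc => ccbc
  | aabc
  | acbaaac => acaaac
  | bcaaa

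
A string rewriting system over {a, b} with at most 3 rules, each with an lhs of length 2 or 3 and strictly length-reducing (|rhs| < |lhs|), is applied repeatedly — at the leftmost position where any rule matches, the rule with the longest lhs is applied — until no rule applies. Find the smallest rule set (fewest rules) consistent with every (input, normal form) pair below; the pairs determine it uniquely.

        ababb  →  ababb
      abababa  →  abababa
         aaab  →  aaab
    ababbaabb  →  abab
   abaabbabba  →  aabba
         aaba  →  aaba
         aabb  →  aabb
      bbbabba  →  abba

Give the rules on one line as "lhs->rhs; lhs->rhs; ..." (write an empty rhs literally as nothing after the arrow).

baa->b; bbb->

  | ababb
  | abababa
  | aaab
  | ababbaabb => ababbbb => abab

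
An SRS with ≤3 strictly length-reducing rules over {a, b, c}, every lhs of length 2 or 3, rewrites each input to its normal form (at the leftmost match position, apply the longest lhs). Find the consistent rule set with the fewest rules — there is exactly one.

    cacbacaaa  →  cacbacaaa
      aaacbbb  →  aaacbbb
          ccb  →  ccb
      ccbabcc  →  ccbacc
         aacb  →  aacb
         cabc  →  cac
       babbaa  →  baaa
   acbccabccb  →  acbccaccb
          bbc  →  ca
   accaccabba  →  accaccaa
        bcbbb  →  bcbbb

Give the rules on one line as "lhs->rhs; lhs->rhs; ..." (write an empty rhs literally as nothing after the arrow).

ab->a; bbc->ca

  | cacbacaaa
  | aaacbbb
  | ccb
  | ccbabcc => ccbacc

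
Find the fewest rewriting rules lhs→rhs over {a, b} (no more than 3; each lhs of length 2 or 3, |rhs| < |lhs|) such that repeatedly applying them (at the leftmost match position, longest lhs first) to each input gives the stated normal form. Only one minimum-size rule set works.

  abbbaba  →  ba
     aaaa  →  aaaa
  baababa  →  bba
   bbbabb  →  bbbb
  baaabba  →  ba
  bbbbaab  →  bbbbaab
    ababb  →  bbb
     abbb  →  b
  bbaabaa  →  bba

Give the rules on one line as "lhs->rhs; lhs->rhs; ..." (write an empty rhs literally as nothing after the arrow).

aba->b; abb->ba; bab->b

  | abbbaba => bababa => baba => ba
  | aaaa
  | baababa => babba => bba
  | bbbabb => bbbb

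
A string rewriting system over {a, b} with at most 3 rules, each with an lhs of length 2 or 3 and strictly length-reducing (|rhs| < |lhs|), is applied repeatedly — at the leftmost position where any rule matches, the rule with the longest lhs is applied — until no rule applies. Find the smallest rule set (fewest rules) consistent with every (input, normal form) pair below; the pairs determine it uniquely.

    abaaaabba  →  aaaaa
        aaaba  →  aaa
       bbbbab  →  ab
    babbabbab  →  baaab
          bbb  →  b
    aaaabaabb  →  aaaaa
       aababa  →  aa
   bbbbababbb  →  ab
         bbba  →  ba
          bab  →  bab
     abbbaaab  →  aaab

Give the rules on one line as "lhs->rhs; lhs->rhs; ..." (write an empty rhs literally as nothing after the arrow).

aba->a; bb->

  | abaaaabba => aaaabba => aaaaa
  | aaaba => aaa
  | bbbbab => bbab => ab
  | babbabbab => baabbab => baaab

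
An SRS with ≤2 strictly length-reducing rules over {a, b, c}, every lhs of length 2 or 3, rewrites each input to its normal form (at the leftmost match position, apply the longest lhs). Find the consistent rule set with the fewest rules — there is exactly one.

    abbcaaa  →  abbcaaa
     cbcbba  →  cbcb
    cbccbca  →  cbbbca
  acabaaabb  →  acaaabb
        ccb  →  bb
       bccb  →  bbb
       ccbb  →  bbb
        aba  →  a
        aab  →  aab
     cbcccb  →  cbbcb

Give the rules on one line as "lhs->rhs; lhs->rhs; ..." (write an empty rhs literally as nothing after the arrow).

ba->; cc->b

  | abbcaaa
  | cbcbba => cbcb
  | cbccbca => cbbbca
  | acabaaabb => acaaabb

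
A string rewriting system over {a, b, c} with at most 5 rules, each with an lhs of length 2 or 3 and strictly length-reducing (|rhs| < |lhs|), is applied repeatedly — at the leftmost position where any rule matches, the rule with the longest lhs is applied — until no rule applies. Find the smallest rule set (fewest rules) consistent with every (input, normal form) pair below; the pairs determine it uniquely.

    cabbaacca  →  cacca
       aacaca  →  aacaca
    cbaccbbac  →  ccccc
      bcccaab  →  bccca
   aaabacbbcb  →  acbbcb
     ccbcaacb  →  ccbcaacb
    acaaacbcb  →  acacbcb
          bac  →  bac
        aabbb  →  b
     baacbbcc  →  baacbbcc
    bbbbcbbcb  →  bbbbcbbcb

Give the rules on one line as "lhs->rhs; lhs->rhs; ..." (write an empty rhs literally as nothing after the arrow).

  | cabbaacca => cbaacca => cacca
  | aacaca
  | cbaccbbac => cccbbac => ccccc
  | bcccaab => bccca

aaa->a; ab->; bba->c; cba->c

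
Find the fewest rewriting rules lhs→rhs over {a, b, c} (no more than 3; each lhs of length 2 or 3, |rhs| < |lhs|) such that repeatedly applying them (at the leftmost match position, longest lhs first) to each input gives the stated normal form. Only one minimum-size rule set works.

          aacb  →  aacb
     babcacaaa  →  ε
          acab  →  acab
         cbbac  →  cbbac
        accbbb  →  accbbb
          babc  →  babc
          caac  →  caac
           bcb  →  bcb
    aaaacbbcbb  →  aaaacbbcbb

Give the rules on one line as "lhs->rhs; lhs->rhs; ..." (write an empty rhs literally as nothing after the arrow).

  | aacb
  | babcacaaa => babaaa => baa => ε
  | acab
  | cbbac

baa->; cac->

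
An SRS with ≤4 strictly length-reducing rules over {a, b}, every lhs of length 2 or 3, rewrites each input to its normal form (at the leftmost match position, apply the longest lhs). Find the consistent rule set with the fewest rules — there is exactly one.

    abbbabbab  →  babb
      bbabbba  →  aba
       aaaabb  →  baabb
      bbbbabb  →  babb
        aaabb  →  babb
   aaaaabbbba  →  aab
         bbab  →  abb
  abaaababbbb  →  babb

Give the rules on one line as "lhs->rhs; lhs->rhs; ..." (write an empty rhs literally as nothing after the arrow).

  | abbbabbab => aabbab => aaabb => babb
  | bbabbba => abbbba => aba
  | aaaabb => baabb
  | bbbbabb => babb

aaa->ba; bba->ab; bbb->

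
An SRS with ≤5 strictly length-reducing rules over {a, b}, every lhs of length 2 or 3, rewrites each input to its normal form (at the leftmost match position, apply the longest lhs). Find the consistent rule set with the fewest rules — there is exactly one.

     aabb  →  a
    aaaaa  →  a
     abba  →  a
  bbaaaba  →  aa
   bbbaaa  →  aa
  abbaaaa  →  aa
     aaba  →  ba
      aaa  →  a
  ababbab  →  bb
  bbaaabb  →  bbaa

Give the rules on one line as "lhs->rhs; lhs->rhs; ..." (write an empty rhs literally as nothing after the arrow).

  | aabb => aaa => a
  | aaaaa => aaa => a
  | abba => aaa => a
  | bbaaaba => bbaba => bbba => aa

aaa->a; ab->b; abb->aa; bbb->a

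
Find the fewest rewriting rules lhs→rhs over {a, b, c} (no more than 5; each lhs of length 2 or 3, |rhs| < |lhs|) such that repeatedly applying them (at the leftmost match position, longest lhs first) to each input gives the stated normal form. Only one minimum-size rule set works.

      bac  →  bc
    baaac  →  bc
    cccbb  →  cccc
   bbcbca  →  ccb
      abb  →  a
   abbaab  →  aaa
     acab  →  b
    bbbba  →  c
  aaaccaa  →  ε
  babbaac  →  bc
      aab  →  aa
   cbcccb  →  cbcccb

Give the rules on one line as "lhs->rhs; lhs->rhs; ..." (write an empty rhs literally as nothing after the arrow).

ab->a; ac->c; bb->c; ca->

  | bac => bc
  | baaac => baac => bac => bc
  | cccbb => cccc
  | bbcbca => ccbca => ccb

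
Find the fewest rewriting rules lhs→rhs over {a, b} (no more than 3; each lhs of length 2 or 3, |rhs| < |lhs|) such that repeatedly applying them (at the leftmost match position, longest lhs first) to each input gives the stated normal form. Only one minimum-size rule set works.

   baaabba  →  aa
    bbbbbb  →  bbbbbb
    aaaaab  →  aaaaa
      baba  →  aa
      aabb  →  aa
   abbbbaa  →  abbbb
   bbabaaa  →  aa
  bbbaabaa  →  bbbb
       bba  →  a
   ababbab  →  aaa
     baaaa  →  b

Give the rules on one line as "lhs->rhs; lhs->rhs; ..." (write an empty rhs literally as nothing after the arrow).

aab->aa; ba->a; baa->b

  | baaabba => babba => abba => aba => aa
  | bbbbbb
  | aaaaab => aaaaa
  | baba => aba => aa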